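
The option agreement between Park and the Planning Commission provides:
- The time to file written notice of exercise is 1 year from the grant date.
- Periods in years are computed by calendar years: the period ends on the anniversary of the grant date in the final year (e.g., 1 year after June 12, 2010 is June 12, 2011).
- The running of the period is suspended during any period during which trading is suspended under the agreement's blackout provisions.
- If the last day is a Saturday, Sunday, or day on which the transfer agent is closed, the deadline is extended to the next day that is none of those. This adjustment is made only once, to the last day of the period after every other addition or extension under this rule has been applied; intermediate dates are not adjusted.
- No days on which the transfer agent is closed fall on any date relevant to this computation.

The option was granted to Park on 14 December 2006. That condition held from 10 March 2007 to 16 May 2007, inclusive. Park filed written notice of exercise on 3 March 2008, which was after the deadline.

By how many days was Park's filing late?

12 days

1 year after 14 December 2006 is December 14, 2007.
From March 10, 2007 through May 16, 2007 inclusive is 68 days; tolling adds 68 days: December 14, 2007 + 68 days = February 20, 2008.
February 20, 2008 is a Wednesday and not a day on which the transfer agent is closed, so no extension applies.
The deadline is February 20, 2008; from February 20, 2008 to March 3, 2008 is 12 days.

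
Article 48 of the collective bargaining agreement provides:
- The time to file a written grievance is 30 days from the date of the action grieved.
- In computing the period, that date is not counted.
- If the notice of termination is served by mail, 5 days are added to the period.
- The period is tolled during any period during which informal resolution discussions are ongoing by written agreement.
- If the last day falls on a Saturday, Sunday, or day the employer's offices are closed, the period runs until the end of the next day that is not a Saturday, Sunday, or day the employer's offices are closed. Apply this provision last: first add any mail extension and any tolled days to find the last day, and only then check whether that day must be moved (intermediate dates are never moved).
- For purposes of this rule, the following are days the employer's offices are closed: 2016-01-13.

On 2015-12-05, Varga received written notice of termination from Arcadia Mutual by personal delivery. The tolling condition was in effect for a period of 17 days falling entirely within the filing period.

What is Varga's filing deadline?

30 days after 2015-12-05 is January 4, 2016.
Service was not by mail, so no mail extension applies.
Tolling adds 17 days: January 4, 2016 + 17 days = January 21, 2016.
January 21, 2016 is a Thursday and not a day the employer's offices are closed, so no extension applies.

January 21, 2016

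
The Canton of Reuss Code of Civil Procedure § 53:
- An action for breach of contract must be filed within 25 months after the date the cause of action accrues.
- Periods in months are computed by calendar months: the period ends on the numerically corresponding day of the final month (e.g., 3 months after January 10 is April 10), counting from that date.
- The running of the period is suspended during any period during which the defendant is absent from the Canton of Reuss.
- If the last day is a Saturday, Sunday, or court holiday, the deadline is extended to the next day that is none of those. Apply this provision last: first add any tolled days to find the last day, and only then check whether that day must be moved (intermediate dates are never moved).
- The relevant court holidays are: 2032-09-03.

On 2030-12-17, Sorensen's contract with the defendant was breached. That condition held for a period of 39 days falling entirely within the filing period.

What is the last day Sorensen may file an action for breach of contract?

February 25, 2033

25 months after 2030-12-17 is January 17, 2033.
Tolling adds 39 days: January 17, 2033 + 39 days = February 25, 2033.
February 25, 2033 is a Friday and not a court holiday, so no extension applies.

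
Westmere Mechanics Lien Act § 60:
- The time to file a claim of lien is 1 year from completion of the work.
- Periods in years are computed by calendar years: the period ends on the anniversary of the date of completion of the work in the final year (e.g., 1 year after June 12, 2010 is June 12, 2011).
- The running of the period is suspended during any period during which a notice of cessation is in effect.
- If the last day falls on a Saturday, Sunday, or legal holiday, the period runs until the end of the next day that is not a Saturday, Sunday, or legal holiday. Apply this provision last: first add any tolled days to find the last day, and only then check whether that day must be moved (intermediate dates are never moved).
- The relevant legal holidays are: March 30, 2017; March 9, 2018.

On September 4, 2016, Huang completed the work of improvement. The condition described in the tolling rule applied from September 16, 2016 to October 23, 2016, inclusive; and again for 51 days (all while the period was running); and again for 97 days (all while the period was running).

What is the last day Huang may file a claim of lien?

March 12, 2018

1 year after September 4, 2016 is September 4, 2017.
From September 16, 2016 through October 23, 2016 inclusive is 38 days; tolling adds 38 days: September 4, 2017 + 38 days = October 12, 2017.
Tolling adds 51 days: October 12, 2017 + 51 days = December 2, 2017.
Tolling adds 97 days: December 2, 2017 + 97 days = March 9, 2018.
March 9, 2018 is a listed holiday; March 10, 2018 is Saturday; March 11, 2018 is Sunday. The next qualifying day is March 12, 2018.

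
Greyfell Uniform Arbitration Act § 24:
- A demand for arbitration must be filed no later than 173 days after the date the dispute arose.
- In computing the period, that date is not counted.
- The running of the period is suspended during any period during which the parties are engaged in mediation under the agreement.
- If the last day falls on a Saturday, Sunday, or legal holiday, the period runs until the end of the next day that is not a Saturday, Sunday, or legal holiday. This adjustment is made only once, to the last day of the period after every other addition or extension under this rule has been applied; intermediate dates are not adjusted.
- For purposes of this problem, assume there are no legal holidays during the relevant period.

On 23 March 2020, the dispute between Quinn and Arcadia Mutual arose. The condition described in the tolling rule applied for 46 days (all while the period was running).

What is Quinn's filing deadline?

173 days after 23 March 2020 is September 12, 2020.
Tolling adds 46 days: September 12, 2020 + 46 days = October 28, 2020.
October 28, 2020 is a Wednesday and not a legal holiday, so no extension applies.

October 28, 2020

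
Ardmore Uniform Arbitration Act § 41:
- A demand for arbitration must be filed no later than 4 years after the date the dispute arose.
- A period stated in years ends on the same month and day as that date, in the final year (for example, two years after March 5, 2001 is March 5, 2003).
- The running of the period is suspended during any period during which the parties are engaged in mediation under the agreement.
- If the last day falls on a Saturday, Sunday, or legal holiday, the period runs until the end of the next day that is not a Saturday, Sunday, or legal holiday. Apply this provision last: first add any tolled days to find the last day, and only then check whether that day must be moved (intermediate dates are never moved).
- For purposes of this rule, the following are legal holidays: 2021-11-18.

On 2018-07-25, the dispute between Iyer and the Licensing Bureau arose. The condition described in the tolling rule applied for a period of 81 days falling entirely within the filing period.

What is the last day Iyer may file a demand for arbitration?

October 14, 2022

4 years after 2018-07-25 is July 25, 2022.
Tolling adds 81 days: July 25, 2022 + 81 days = October 14, 2022.
October 14, 2022 is a Friday and not a legal holiday, so no extension applies.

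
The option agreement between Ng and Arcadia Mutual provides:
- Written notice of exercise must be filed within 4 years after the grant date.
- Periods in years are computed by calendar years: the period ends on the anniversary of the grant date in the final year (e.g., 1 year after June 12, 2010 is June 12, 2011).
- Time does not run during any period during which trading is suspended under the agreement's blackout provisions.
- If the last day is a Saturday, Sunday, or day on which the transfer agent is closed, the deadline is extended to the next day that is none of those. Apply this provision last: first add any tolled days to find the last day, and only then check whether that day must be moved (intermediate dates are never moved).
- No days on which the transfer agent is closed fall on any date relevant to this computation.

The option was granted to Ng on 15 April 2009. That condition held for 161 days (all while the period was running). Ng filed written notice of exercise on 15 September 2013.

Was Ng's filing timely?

4 years after 15 April 2009 is April 15, 2013.
Tolling adds 161 days: April 15, 2013 + 161 days = September 23, 2013.
September 23, 2013 is a Monday and not a day on which the transfer agent is closed, so no extension applies.
The deadline is September 23, 2013; the filing on September 15, 2013 is on or before that date.

Yes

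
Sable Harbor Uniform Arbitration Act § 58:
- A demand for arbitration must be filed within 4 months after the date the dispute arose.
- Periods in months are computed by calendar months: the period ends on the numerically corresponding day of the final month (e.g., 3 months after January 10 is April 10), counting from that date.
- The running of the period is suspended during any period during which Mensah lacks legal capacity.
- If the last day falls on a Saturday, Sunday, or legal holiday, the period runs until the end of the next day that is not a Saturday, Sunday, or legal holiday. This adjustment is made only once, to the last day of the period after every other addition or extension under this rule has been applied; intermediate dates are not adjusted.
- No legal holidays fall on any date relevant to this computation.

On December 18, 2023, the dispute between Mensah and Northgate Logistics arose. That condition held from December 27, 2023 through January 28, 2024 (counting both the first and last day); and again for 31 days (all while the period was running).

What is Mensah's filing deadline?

June 21, 2024

4 months after December 18, 2023 is April 18, 2024.
From December 27, 2023 through January 28, 2024 inclusive is 33 days; tolling adds 33 days: April 18, 2024 + 33 days = May 21, 2024.
Tolling adds 31 days: May 21, 2024 + 31 days = June 21, 2024.
June 21, 2024 is a Friday and not a legal holiday, so no extension applies.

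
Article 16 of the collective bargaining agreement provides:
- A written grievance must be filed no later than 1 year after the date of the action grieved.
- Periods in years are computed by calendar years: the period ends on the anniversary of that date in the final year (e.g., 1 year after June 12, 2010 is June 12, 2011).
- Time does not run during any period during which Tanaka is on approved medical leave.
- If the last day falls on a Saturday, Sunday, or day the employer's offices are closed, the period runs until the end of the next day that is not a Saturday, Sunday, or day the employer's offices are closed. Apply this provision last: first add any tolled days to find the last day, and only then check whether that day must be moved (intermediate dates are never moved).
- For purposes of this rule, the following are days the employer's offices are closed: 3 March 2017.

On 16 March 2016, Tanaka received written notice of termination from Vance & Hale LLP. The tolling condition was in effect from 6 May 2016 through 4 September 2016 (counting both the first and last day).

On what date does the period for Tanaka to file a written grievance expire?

July 17, 2017

1 year after 16 March 2016 is March 16, 2017.
From May 6, 2016 through September 4, 2016 inclusive is 122 days; tolling adds 122 days: March 16, 2017 + 122 days = July 16, 2017.
July 16, 2017 is Sunday. The next qualifying day is July 17, 2017.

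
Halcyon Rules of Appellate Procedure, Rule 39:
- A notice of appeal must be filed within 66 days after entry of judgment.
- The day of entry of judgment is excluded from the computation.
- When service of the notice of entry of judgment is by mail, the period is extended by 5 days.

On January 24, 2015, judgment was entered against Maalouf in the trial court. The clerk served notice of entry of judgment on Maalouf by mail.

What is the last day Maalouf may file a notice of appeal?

66 days after January 24, 2015 is March 31, 2015.
Service was by mail, adding 5 days: March 31, 2015 + 5 days = April 5, 2015.

April 5, 2015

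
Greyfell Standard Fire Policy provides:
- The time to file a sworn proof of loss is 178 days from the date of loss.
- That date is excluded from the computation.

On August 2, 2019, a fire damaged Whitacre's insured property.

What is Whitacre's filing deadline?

January 27, 2020

178 days after August 2, 2019 is January 27, 2020.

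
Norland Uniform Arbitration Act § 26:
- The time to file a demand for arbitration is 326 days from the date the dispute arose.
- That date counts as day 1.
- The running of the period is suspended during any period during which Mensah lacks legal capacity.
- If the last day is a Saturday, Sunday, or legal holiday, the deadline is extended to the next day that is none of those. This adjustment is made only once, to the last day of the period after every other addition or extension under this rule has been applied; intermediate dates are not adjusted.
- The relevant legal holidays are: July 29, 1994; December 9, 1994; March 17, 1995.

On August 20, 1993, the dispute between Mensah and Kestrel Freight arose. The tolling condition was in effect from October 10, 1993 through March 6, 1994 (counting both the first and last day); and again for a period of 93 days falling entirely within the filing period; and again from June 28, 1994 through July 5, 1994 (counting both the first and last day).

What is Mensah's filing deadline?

March 20, 1995

Counting August 20, 1993 as day 1, day 326 is July 11, 1994.
From October 10, 1993 through March 6, 1994 inclusive is 148 days; tolling adds 148 days: July 11, 1994 + 148 days = December 6, 1994.
Tolling adds 93 days: December 6, 1994 + 93 days = March 9, 1995.
From June 28, 1994 through July 5, 1994 inclusive is 8 days; tolling adds 8 days: March 9, 1995 + 8 days = March 17, 1995.
March 17, 1995 is a listed holiday; March 18, 1995 is Saturday; March 19, 1995 is Sunday. The next qualifying day is March 20, 1995.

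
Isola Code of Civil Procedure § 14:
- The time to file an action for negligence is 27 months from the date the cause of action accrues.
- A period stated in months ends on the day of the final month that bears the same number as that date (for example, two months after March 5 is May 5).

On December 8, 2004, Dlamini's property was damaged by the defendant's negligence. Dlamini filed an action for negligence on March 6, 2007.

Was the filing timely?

27 months after December 8, 2004 is March 8, 2007.
The deadline is March 8, 2007; the filing on March 6, 2007 is on or before that date.

Yes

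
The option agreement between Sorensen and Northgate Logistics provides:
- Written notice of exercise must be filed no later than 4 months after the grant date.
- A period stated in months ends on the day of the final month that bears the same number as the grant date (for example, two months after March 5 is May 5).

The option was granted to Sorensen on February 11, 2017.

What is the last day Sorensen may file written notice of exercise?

June 11, 2017

4 months after February 11, 2017 is June 11, 2017.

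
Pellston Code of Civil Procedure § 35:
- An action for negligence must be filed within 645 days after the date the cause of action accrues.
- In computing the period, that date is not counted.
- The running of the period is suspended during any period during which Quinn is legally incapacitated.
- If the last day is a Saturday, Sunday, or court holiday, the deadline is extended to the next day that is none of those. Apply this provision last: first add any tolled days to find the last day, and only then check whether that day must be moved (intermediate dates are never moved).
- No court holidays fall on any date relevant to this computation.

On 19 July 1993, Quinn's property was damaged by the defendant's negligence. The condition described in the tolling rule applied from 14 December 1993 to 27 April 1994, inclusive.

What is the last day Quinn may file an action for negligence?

645 days after 19 July 1993 is April 25, 1995.
From December 14, 1993 through April 27, 1994 inclusive is 135 days; tolling adds 135 days: April 25, 1995 + 135 days = September 7, 1995.
September 7, 1995 is a Thursday and not a court holiday, so no extension applies.

September 7, 1995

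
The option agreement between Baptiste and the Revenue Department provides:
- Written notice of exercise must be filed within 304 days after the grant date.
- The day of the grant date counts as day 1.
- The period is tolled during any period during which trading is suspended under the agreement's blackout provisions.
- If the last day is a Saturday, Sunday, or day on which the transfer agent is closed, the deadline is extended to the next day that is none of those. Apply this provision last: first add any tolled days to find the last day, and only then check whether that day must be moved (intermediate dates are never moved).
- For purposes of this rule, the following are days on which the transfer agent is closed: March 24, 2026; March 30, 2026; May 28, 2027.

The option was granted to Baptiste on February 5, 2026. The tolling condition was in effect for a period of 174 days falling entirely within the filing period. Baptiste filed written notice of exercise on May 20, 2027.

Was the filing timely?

Yes

Counting February 5, 2026 as day 1, day 304 is December 5, 2026.
Tolling adds 174 days: December 5, 2026 + 174 days = May 28, 2027.
May 28, 2027 is a listed holiday; May 29, 2027 is Saturday; May 30, 2027 is Sunday. The next qualifying day is May 31, 2027.
The deadline is May 31, 2027; the filing on May 20, 2027 is on or before that date.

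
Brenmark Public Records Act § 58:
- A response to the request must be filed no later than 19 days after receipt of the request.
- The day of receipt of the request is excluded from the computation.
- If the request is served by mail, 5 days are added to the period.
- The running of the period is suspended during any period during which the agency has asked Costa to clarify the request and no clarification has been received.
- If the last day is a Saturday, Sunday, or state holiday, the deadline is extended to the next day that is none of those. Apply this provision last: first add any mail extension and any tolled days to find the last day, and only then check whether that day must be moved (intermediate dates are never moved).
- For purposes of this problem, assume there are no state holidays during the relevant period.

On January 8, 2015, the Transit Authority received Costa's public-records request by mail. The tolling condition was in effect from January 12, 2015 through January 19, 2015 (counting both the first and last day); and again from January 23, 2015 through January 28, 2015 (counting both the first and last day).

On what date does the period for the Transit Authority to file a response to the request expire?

February 16, 2015

19 days after January 8, 2015 is January 27, 2015.
Service was by mail, adding 5 days: January 27, 2015 + 5 days = February 1, 2015.
From January 12, 2015 through January 19, 2015 inclusive is 8 days; tolling adds 8 days: February 1, 2015 + 8 days = February 9, 2015.
From January 23, 2015 through January 28, 2015 inclusive is 6 days; tolling adds 6 days: February 9, 2015 + 6 days = February 15, 2015.
February 15, 2015 is Sunday. The next qualifying day is February 16, 2015.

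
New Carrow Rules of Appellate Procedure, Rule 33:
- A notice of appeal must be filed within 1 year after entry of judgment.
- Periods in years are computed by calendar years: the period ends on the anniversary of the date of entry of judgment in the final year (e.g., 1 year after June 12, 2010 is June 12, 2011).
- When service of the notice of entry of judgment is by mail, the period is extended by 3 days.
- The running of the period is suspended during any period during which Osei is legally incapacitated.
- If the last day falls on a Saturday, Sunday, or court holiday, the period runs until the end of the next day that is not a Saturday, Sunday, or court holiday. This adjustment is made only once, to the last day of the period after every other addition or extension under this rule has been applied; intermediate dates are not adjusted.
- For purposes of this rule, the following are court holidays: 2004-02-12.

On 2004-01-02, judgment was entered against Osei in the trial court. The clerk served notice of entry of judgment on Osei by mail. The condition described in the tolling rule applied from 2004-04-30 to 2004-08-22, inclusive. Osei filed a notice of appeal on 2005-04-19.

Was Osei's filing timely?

1 year after 2004-01-02 is January 2, 2005.
Service was by mail, adding 3 days: January 2, 2005 + 3 days = January 5, 2005.
From April 30, 2004 through August 22, 2004 inclusive is 115 days; tolling adds 115 days: January 5, 2005 + 115 days = April 30, 2005.
April 30, 2005 is Saturday; May 1, 2005 is Sunday. The next qualifying day is May 2, 2005.
The deadline is May 2, 2005; the filing on April 19, 2005 is on or before that date.

Yes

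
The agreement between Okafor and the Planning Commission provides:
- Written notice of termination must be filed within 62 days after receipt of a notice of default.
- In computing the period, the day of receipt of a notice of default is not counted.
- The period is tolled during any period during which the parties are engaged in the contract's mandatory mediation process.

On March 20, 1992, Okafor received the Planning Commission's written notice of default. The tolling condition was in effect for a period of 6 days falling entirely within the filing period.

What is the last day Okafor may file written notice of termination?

62 days after March 20, 1992 is May 21, 1992.
Tolling adds 6 days: May 21, 1992 + 6 days = May 27, 1992.

May 27, 1992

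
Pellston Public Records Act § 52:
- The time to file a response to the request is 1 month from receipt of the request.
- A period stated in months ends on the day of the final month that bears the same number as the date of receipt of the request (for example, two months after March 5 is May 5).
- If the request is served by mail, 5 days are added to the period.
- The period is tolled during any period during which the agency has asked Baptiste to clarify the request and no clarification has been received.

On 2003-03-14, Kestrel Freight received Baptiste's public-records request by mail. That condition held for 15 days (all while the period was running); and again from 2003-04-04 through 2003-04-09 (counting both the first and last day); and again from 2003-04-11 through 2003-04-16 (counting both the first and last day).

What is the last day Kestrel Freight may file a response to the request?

1 month after 2003-03-14 is April 14, 2003.
Service was by mail, adding 5 days: April 14, 2003 + 5 days = April 19, 2003.
Tolling adds 15 days: April 19, 2003 + 15 days = May 4, 2003.
From April 4, 2003 through April 9, 2003 inclusive is 6 days; tolling adds 6 days: May 4, 2003 + 6 days = May 10, 2003.
From April 11, 2003 through April 16, 2003 inclusive is 6 days; tolling adds 6 days: May 10, 2003 + 6 days = May 16, 2003.

May 16, 2003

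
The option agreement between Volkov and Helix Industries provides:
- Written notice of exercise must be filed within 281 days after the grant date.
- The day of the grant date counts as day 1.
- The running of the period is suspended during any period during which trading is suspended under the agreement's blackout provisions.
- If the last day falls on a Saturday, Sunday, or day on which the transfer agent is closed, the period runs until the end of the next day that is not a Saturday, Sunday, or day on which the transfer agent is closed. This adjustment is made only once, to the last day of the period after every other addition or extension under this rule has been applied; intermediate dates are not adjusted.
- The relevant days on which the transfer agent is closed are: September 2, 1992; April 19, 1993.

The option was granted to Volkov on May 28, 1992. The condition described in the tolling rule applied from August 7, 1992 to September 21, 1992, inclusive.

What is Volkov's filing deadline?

Counting May 28, 1992 as day 1, day 281 is March 4, 1993.
From August 7, 1992 through September 21, 1992 inclusive is 46 days; tolling adds 46 days: March 4, 1993 + 46 days = April 19, 1993.
April 19, 1993 is a listed holiday. The next qualifying day is April 20, 1993.

April 20, 1993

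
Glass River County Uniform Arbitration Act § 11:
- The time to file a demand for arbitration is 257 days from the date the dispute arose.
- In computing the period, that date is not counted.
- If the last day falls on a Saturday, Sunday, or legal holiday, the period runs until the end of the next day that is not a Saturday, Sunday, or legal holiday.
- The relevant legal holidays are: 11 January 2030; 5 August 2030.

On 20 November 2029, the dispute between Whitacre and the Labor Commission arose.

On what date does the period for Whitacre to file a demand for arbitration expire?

August 6, 2030

257 days after 20 November 2029 is August 4, 2030.
August 4, 2030 is Sunday; August 5, 2030 is a listed holiday. The next qualifying day is August 6, 2030.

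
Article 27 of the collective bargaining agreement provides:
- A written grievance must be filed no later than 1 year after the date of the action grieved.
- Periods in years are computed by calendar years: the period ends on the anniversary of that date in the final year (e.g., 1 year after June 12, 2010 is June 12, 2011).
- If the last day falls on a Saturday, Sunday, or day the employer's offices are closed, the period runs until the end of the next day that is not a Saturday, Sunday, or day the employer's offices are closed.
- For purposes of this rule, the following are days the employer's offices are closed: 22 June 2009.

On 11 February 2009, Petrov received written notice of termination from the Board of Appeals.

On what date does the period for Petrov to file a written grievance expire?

February 11, 2010

1 year after 11 February 2009 is February 11, 2010.
February 11, 2010 is a Thursday and not a day the employer's offices are closed, so no extension applies.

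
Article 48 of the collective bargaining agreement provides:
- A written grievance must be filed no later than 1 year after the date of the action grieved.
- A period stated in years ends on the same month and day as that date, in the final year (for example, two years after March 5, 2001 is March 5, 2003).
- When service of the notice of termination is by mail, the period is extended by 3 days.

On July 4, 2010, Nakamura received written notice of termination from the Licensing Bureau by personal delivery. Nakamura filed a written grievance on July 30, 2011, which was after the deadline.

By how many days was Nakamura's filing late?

26 days

1 year after July 4, 2010 is July 4, 2011.
Service was not by mail, so no mail extension applies.
The deadline is July 4, 2011; from July 4, 2011 to July 30, 2011 is 26 days.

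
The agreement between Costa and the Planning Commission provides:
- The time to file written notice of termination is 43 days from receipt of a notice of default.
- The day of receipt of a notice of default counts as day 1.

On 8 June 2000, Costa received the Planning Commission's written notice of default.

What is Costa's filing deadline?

July 20, 2000

Counting 8 June 2000 as day 1, day 43 is July 20, 2000.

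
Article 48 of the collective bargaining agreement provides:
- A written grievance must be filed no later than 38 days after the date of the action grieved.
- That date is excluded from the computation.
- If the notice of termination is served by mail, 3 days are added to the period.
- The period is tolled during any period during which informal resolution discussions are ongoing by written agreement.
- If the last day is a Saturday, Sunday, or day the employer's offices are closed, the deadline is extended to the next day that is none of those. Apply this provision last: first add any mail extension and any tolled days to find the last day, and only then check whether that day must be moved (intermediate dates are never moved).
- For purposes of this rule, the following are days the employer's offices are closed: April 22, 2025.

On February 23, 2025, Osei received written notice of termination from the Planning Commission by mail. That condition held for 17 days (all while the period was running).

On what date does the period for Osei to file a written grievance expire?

38 days after February 23, 2025 is April 2, 2025.
Service was by mail, adding 3 days: April 2, 2025 + 3 days = April 5, 2025.
Tolling adds 17 days: April 5, 2025 + 17 days = April 22, 2025.
April 22, 2025 is a listed holiday. The next qualifying day is April 23, 2025.

April 23, 2025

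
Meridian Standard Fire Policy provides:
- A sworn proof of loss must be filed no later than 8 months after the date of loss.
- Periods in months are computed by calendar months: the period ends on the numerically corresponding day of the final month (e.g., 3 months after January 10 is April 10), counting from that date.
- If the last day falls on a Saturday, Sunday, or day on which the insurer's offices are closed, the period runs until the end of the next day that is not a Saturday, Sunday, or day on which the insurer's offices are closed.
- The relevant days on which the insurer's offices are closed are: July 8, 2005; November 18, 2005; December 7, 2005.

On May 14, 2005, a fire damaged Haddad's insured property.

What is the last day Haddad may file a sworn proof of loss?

January 16, 2006

8 months after May 14, 2005 is January 14, 2006.
January 14, 2006 is Saturday; January 15, 2006 is Sunday. The next qualifying day is January 16, 2006.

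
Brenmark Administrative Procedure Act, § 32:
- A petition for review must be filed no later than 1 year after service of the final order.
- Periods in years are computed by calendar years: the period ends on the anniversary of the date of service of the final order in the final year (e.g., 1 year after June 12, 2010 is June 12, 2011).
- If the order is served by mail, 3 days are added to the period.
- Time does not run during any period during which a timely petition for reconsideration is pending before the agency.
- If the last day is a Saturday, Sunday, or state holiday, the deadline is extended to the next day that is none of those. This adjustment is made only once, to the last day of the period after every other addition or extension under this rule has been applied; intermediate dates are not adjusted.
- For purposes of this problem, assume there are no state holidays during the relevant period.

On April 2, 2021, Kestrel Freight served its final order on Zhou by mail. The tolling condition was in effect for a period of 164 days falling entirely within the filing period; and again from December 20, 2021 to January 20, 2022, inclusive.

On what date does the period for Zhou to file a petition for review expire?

1 year after April 2, 2021 is April 2, 2022.
Service was by mail, adding 3 days: April 2, 2022 + 3 days = April 5, 2022.
Tolling adds 164 days: April 5, 2022 + 164 days = September 16, 2022.
From December 20, 2021 through January 20, 2022 inclusive is 32 days; tolling adds 32 days: September 16, 2022 + 32 days = October 18, 2022.
October 18, 2022 is a Tuesday and not a state holiday, so no extension applies.

October 18, 2022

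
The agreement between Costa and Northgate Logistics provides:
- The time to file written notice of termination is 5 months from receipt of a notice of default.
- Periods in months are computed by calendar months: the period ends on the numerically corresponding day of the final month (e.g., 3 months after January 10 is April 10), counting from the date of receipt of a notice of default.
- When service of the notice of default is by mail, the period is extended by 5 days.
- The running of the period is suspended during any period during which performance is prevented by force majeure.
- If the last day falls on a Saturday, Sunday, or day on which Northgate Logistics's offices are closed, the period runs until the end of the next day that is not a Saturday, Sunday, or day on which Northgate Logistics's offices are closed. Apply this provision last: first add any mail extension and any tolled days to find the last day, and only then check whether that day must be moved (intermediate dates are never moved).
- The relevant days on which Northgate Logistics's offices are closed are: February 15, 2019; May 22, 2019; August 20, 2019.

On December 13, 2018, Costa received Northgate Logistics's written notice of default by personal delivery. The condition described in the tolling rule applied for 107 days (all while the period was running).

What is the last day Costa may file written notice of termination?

5 months after December 13, 2018 is May 13, 2019.
Service was not by mail, so no mail extension applies.
Tolling adds 107 days: May 13, 2019 + 107 days = August 28, 2019.
August 28, 2019 is a Wednesday and not a day on which Northgate Logistics's offices are closed, so no extension applies.

August 28, 2019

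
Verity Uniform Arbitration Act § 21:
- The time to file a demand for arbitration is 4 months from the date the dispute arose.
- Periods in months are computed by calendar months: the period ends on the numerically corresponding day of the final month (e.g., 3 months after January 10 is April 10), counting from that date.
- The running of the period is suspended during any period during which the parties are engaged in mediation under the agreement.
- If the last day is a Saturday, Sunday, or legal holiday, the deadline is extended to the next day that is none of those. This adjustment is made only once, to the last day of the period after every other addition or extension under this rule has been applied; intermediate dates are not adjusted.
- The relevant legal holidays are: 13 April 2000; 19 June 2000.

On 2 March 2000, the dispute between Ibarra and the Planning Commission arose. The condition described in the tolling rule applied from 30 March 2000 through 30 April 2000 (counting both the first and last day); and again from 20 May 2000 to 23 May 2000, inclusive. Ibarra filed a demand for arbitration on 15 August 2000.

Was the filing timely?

No

4 months after 2 March 2000 is July 2, 2000.
From March 30, 2000 through April 30, 2000 inclusive is 32 days; tolling adds 32 days: July 2, 2000 + 32 days = August 3, 2000.
From May 20, 2000 through May 23, 2000 inclusive is 4 days; tolling adds 4 days: August 3, 2000 + 4 days = August 7, 2000.
August 7, 2000 is a Monday and not a legal holiday, so no extension applies.
The deadline is August 7, 2000; the filing on August 15, 2000 is after that date.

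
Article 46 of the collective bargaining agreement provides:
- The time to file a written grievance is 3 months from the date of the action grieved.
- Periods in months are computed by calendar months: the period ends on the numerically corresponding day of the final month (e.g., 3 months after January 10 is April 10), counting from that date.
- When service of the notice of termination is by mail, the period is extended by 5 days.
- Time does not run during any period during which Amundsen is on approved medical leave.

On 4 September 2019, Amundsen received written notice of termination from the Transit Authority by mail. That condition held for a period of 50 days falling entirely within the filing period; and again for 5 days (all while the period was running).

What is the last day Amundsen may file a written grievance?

3 months after 4 September 2019 is December 4, 2019.
Service was by mail, adding 5 days: December 4, 2019 + 5 days = December 9, 2019.
Tolling adds 50 days: December 9, 2019 + 50 days = January 28, 2020.
Tolling adds 5 days: January 28, 2020 + 5 days = February 2, 2020.

February 2, 2020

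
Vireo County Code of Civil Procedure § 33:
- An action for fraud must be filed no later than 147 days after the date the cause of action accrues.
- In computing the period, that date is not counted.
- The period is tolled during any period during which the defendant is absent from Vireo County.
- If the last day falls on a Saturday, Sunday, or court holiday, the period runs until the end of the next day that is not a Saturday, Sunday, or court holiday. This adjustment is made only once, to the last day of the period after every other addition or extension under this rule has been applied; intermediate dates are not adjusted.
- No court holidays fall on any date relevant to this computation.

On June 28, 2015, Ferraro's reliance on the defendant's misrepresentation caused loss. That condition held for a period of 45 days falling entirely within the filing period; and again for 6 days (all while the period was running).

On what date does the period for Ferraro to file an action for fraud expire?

147 days after June 28, 2015 is November 22, 2015.
Tolling adds 45 days: November 22, 2015 + 45 days = January 6, 2016.
Tolling adds 6 days: January 6, 2016 + 6 days = January 12, 2016.
January 12, 2016 is a Tuesday and not a court holiday, so no extension applies.

January 12, 2016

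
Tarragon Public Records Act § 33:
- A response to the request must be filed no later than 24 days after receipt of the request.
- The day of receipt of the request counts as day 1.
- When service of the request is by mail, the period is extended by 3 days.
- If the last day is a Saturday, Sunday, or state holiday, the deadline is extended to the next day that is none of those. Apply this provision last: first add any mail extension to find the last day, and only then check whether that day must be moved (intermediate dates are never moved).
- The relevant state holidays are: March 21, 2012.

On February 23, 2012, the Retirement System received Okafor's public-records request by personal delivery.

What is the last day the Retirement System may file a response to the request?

March 19, 2012

Counting February 23, 2012 as day 1, day 24 is March 17, 2012.
Service was not by mail, so no mail extension applies.
March 17, 2012 is Saturday; March 18, 2012 is Sunday. The next qualifying day is March 19, 2012.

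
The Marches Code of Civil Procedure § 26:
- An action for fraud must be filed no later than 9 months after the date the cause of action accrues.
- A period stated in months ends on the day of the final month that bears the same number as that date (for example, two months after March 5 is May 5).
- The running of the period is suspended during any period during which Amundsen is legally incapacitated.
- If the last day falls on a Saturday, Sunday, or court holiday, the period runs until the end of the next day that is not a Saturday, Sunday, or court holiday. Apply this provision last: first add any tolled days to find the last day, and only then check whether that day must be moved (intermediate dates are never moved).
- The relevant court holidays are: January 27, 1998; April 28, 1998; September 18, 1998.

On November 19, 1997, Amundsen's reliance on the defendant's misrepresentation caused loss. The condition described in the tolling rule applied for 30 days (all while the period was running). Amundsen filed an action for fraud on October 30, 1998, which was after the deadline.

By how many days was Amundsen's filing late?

9 months after November 19, 1997 is August 19, 1998.
Tolling adds 30 days: August 19, 1998 + 30 days = September 18, 1998.
September 18, 1998 is a listed holiday; September 19, 1998 is Saturday; September 20, 1998 is Sunday. The next qualifying day is September 21, 1998.
The deadline is September 21, 1998; from September 21, 1998 to October 30, 1998 is 39 days.

39 days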